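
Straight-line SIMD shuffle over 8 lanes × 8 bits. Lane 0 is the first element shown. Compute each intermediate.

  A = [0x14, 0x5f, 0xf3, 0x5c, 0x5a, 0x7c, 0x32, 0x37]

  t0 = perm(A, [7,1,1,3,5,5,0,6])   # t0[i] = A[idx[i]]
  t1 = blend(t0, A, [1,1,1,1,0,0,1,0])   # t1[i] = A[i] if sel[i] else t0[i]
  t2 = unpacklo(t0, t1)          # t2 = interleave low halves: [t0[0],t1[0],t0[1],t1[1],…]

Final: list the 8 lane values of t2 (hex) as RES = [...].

RES = [ 0x37  0x14  0x5f  0x5f  0x5f  0xf3  0x5c  0x5c ]

→ t0 |37|5f|5f|5c|7c|7c|14|32|
→ t1 |14|5f|f3|5c|7c|7c|32|32|
→ t2 |37|14|5f|5f|5f|f3|5c|5c|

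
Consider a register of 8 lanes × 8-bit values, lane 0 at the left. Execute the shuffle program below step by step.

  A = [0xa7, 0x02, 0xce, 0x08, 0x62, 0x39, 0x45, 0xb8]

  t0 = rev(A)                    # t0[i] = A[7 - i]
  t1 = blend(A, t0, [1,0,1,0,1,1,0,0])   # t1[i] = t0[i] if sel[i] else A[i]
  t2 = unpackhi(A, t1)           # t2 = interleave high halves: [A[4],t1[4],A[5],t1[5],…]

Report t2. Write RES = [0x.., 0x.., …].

  t0: b8 45 39 62 08 ce 02 a7
  t1: b8 02 39 08 08 ce 45 b8
  t2: 62 08 39 ce 45 45 b8 b8

RES = [0x62, 0x08, 0x39, 0xce, 0x45, 0x45, 0xb8, 0xb8]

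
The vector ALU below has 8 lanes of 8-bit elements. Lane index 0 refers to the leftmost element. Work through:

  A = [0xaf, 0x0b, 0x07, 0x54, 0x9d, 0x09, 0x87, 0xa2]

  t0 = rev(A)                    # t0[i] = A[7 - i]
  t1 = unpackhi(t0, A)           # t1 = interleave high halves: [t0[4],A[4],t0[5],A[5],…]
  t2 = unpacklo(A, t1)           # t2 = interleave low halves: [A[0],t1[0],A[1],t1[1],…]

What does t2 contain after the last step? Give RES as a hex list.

RES = [0xaf, 0x54, 0x0b, 0x9d, 0x07, 0x07, 0x54, 0x09]

t0 = [0xa2, 0x87, 0x09, 0x9d, 0x54, 0x07, 0x0b, 0xaf]
t1 = [0x54, 0x9d, 0x07, 0x09, 0x0b, 0x87, 0xaf, 0xa2]
t2 = [0xaf, 0x54, 0x0b, 0x9d, 0x07, 0x07, 0x54, 0x09]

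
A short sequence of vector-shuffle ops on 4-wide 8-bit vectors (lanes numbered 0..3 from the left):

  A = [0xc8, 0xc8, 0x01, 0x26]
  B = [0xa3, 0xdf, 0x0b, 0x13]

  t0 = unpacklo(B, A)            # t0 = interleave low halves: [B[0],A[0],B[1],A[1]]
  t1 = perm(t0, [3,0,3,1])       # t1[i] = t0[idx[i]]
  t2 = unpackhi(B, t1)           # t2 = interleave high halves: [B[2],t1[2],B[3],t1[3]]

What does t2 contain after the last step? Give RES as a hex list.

RES = [ 0x0b  0xc8  0x13  0xc8 ]

→ t0 |a3|c8|df|c8|
→ t1 |c8|a3|c8|c8|
→ t2 |0b|c8|13|c8|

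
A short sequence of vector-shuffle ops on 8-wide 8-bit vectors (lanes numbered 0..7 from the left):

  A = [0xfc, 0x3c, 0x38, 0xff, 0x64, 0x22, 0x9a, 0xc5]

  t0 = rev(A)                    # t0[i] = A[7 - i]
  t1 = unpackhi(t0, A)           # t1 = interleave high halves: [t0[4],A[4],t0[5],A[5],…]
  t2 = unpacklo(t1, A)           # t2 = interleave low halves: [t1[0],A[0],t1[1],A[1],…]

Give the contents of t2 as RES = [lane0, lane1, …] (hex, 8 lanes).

  t0: c5 9a 22 64 ff 38 3c fc
  t1: ff 64 38 22 3c 9a fc c5
  t2: ff fc 64 3c 38 38 22 ff

RES = [0xff, 0xfc, 0x64, 0x3c, 0x38, 0x38, 0x22, 0xff]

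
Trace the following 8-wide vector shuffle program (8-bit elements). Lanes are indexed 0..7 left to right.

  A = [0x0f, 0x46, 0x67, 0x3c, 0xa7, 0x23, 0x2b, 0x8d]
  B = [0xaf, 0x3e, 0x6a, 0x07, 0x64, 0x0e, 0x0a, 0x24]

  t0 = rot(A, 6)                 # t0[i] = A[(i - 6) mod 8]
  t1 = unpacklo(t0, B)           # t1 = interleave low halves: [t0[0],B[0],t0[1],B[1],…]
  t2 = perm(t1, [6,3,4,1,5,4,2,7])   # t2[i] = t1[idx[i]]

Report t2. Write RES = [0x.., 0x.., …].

  t0: 67 3c a7 23 2b 8d 0f 46
  t1: 67 af 3c 3e a7 6a 23 07
  t2: 23 3e a7 af 6a a7 3c 07

RES = [ 0x23  0x3e  0xa7  0xaf  0x6a  0xa7  0x3c  0x07 ]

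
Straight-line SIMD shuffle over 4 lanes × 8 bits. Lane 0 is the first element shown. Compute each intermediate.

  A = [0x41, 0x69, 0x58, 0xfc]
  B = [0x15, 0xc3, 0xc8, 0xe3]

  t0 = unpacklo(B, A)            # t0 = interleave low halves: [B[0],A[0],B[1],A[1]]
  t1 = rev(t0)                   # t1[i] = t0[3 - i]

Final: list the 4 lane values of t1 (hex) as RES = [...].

RES = [ 0x69  0xc3  0x41  0x15 ]

→ t0 |15|41|c3|69|
→ t1 |69|c3|41|15|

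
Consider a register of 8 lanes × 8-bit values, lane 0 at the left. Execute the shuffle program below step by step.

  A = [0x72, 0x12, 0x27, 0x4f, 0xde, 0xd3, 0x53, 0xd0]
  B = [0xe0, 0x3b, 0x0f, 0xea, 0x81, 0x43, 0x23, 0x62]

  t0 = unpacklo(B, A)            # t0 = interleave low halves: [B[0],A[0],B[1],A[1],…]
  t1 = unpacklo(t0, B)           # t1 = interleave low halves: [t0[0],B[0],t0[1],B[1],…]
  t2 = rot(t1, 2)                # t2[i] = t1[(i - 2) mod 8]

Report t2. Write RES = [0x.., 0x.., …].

RES = [ 0x12  0xea  0xe0  0xe0  0x72  0x3b  0x3b  0x0f ]

  t0: e0 72 3b 12 0f 27 ea 4f
  t1: e0 e0 72 3b 3b 0f 12 ea
  t2: 12 ea e0 e0 72 3b 3b 0f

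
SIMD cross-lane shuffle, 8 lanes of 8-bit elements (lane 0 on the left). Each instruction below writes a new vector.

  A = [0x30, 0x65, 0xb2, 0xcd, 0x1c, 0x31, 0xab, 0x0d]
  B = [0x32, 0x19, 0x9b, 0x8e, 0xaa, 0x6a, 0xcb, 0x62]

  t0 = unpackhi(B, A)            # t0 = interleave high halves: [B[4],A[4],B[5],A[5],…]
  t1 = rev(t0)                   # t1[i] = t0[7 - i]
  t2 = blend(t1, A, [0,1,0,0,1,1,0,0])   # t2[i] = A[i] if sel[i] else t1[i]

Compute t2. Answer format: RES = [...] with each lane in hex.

  t0: aa 1c 6a 31 cb ab 62 0d
  t1: 0d 62 ab cb 31 6a 1c aa
  t2: 0d 65 ab cb 1c 31 1c aa

RES = [0x0d, 0x65, 0xab, 0xcb, 0x1c, 0x31, 0x1c, 0xaa]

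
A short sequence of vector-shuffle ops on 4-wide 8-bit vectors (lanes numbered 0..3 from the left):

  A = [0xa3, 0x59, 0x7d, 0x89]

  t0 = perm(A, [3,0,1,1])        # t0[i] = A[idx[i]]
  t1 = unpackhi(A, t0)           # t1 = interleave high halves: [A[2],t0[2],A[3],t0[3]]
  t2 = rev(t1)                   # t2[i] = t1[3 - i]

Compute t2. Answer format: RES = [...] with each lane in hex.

RES = [ 0x59  0x89  0x59  0x7d ]

→ t0 |89|a3|59|59|
→ t1 |7d|59|89|59|
→ t2 |59|89|59|7d|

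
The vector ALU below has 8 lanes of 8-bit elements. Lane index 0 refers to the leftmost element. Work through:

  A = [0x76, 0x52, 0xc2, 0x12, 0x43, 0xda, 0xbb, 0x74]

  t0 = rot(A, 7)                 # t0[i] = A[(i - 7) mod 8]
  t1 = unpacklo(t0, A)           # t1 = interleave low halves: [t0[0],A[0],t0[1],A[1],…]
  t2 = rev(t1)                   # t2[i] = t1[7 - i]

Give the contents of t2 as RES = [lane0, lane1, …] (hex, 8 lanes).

RES = [0x12, 0x43, 0xc2, 0x12, 0x52, 0xc2, 0x76, 0x52]

t0 = [0x52, 0xc2, 0x12, 0x43, 0xda, 0xbb, 0x74, 0x76]
t1 = [0x52, 0x76, 0xc2, 0x52, 0x12, 0xc2, 0x43, 0x12]
t2 = [0x12, 0x43, 0xc2, 0x12, 0x52, 0xc2, 0x76, 0x52]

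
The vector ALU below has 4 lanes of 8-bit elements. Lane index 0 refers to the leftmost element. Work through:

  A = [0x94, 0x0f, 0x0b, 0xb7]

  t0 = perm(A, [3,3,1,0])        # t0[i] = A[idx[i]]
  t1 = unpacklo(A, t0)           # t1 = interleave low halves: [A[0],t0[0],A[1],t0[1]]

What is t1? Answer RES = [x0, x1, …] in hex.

RES = [ 0x94  0xb7  0x0f  0xb7 ]

→ t0 |b7|b7|0f|94|
→ t1 |94|b7|0f|b7|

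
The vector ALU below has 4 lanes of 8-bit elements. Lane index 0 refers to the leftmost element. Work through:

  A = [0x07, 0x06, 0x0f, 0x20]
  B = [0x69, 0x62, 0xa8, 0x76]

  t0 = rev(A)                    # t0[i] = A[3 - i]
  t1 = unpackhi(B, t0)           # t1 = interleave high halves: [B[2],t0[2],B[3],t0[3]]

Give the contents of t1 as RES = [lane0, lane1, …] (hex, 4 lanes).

→ t0 |20|0f|06|07|
→ t1 |a8|06|76|07|

RES = [ 0xa8  0x06  0x76  0x07 ]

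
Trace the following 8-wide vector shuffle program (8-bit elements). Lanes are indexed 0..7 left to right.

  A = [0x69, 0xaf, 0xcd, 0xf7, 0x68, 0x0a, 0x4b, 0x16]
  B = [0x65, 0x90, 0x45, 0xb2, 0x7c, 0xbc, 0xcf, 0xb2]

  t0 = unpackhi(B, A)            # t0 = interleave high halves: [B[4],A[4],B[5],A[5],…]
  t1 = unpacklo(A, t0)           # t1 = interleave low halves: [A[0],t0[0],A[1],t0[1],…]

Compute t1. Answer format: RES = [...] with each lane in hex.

RES = [ 0x69  0x7c  0xaf  0x68  0xcd  0xbc  0xf7  0x0a ]

→ t0 |7c|68|bc|0a|cf|4b|b2|16|
→ t1 |69|7c|af|68|cd|bc|f7|0a|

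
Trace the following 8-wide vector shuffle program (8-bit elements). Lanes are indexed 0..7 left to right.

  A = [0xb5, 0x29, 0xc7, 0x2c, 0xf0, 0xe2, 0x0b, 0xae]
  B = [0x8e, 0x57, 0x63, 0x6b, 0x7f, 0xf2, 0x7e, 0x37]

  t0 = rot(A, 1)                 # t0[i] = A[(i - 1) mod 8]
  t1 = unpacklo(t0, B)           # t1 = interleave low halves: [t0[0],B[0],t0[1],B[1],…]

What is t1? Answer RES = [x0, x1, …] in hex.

→ t0 |ae|b5|29|c7|2c|f0|e2|0b|
→ t1 |ae|8e|b5|57|29|63|c7|6b|

RES = [ 0xae  0x8e  0xb5  0x57  0x29  0x63  0xc7  0x6b ]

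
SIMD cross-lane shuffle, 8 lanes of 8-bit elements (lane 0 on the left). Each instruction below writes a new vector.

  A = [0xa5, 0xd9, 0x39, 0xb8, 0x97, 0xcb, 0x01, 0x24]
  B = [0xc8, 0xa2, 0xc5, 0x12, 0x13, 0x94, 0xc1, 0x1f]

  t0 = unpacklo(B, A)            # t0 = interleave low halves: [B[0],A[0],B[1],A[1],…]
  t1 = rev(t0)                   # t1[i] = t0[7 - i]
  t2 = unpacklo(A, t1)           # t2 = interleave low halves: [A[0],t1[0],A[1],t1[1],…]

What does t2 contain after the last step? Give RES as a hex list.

RES = [0xa5, 0xb8, 0xd9, 0x12, 0x39, 0x39, 0xb8, 0xc5]

t0 = [0xc8, 0xa5, 0xa2, 0xd9, 0xc5, 0x39, 0x12, 0xb8]
t1 = [0xb8, 0x12, 0x39, 0xc5, 0xd9, 0xa2, 0xa5, 0xc8]
t2 = [0xa5, 0xb8, 0xd9, 0x12, 0x39, 0x39, 0xb8, 0xc5]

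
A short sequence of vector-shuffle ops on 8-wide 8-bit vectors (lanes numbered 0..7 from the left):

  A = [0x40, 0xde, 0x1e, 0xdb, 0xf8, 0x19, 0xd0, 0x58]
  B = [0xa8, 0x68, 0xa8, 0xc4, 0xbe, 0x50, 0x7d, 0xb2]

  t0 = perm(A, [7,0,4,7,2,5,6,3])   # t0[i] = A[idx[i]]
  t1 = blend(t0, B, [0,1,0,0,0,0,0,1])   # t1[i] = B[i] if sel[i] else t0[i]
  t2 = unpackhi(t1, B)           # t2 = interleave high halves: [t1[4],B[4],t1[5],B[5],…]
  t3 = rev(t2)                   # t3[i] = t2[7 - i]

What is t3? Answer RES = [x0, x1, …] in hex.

RES = [ 0xb2  0xb2  0x7d  0xd0  0x50  0x19  0xbe  0x1e ]

→ t0 |58|40|f8|58|1e|19|d0|db|
→ t1 |58|68|f8|58|1e|19|d0|b2|
→ t2 |1e|be|19|50|d0|7d|b2|b2|
→ t3 |b2|b2|7d|d0|50|19|be|1e|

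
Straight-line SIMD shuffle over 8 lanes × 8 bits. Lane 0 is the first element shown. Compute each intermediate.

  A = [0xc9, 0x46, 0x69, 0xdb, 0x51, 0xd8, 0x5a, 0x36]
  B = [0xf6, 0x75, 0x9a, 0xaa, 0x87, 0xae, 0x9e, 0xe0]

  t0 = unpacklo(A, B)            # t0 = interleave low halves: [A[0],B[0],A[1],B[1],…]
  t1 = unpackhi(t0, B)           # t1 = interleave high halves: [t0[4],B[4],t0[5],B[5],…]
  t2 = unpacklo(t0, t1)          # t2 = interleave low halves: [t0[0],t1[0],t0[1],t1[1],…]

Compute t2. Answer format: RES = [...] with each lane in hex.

t0 = [0xc9, 0xf6, 0x46, 0x75, 0x69, 0x9a, 0xdb, 0xaa]
t1 = [0x69, 0x87, 0x9a, 0xae, 0xdb, 0x9e, 0xaa, 0xe0]
t2 = [0xc9, 0x69, 0xf6, 0x87, 0x46, 0x9a, 0x75, 0xae]

RES = [0xc9, 0x69, 0xf6, 0x87, 0x46, 0x9a, 0x75, 0xae]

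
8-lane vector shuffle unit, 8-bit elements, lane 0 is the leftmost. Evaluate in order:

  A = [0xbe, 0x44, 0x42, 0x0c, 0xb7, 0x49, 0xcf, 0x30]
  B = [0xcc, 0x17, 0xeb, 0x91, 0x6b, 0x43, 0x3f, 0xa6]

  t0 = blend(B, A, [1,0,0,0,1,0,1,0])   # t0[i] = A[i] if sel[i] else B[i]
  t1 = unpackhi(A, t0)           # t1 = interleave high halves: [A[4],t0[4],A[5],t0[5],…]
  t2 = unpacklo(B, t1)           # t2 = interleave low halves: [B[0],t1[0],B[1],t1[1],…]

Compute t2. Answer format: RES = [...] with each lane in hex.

→ t0 |be|17|eb|91|b7|43|cf|a6|
→ t1 |b7|b7|49|43|cf|cf|30|a6|
→ t2 |cc|b7|17|b7|eb|49|91|43|

RES = [0xcc, 0xb7, 0x17, 0xb7, 0xeb, 0x49, 0x91, 0x43]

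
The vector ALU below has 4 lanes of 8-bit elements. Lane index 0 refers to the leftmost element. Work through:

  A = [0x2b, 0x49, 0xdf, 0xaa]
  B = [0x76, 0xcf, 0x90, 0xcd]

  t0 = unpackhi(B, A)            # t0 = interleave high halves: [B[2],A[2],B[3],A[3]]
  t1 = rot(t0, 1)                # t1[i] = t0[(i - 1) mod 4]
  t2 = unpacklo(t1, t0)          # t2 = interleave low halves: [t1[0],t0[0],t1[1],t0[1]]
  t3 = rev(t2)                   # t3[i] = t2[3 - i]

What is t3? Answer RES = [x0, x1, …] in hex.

RES = [ 0xdf  0x90  0x90  0xaa ]

→ t0 |90|df|cd|aa|
→ t1 |aa|90|df|cd|
→ t2 |aa|90|90|df|
→ t3 |df|90|90|aa|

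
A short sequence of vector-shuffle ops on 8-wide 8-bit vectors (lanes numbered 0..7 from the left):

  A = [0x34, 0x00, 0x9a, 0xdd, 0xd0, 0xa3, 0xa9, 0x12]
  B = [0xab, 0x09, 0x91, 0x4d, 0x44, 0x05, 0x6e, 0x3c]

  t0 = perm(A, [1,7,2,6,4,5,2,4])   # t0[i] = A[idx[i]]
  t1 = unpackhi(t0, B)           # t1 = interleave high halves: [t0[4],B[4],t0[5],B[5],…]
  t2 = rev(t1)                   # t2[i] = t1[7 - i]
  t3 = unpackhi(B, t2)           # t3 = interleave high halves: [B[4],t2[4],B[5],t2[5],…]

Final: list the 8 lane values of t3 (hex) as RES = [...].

RES = [ 0x44  0x05  0x05  0xa3  0x6e  0x44  0x3c  0xd0 ]

t0 = [0x00, 0x12, 0x9a, 0xa9, 0xd0, 0xa3, 0x9a, 0xd0]
t1 = [0xd0, 0x44, 0xa3, 0x05, 0x9a, 0x6e, 0xd0, 0x3c]
t2 = [0x3c, 0xd0, 0x6e, 0x9a, 0x05, 0xa3, 0x44, 0xd0]
t3 = [0x44, 0x05, 0x05, 0xa3, 0x6e, 0x44, 0x3c, 0xd0]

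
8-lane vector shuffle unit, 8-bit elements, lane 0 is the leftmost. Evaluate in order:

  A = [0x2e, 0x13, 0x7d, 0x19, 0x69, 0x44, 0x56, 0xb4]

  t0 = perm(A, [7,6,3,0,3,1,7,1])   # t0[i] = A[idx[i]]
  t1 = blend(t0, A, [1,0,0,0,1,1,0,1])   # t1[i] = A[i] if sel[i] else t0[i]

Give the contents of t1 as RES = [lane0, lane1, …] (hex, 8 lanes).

→ t0 |b4|56|19|2e|19|13|b4|13|
→ t1 |2e|56|19|2e|69|44|b4|b4|

RES = [ 0x2e  0x56  0x19  0x2e  0x69  0x44  0xb4  0xb4 ]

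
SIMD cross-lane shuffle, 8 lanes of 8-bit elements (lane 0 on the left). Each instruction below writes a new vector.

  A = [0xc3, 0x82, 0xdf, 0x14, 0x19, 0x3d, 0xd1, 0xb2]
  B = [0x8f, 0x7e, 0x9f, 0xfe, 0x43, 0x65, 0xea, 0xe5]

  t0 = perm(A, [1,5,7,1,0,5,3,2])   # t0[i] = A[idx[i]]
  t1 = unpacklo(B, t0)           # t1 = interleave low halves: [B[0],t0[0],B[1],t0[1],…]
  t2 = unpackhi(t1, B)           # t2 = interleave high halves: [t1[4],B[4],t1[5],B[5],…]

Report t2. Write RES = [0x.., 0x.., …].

  t0: 82 3d b2 82 c3 3d 14 df
  t1: 8f 82 7e 3d 9f b2 fe 82
  t2: 9f 43 b2 65 fe ea 82 e5

RES = [ 0x9f  0x43  0xb2  0x65  0xfe  0xea  0x82  0xe5 ]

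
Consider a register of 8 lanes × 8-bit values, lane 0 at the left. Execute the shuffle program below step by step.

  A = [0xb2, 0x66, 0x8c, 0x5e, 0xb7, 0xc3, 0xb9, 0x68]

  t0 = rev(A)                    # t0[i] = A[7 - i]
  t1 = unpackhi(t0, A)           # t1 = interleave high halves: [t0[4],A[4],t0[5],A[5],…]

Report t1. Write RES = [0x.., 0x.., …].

→ t0 |68|b9|c3|b7|5e|8c|66|b2|
→ t1 |5e|b7|8c|c3|66|b9|b2|68|

RES = [0x5e, 0xb7, 0x8c, 0xc3, 0x66, 0xb9, 0xb2, 0x68]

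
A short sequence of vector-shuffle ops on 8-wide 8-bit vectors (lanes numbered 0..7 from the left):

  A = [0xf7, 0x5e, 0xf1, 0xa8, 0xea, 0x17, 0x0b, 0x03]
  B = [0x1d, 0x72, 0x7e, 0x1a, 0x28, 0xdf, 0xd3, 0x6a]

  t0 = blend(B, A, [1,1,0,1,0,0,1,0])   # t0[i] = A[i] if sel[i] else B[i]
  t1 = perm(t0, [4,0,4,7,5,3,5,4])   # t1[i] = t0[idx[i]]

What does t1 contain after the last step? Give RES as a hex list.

RES = [ 0x28  0xf7  0x28  0x6a  0xdf  0xa8  0xdf  0x28 ]

  t0: f7 5e 7e a8 28 df 0b 6a
  t1: 28 f7 28 6a df a8 df 28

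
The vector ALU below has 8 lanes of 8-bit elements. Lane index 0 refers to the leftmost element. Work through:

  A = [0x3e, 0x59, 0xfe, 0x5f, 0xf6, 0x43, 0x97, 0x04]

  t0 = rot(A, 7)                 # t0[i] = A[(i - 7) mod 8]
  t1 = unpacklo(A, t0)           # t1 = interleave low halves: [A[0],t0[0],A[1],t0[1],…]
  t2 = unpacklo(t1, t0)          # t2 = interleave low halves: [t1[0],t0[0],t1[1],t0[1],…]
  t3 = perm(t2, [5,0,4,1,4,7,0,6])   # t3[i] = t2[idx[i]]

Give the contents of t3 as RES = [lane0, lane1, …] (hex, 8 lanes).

t0 = [0x59, 0xfe, 0x5f, 0xf6, 0x43, 0x97, 0x04, 0x3e]
t1 = [0x3e, 0x59, 0x59, 0xfe, 0xfe, 0x5f, 0x5f, 0xf6]
t2 = [0x3e, 0x59, 0x59, 0xfe, 0x59, 0x5f, 0xfe, 0xf6]
t3 = [0x5f, 0x3e, 0x59, 0x59, 0x59, 0xf6, 0x3e, 0xfe]

RES = [0x5f, 0x3e, 0x59, 0x59, 0x59, 0xf6, 0x3e, 0xfe]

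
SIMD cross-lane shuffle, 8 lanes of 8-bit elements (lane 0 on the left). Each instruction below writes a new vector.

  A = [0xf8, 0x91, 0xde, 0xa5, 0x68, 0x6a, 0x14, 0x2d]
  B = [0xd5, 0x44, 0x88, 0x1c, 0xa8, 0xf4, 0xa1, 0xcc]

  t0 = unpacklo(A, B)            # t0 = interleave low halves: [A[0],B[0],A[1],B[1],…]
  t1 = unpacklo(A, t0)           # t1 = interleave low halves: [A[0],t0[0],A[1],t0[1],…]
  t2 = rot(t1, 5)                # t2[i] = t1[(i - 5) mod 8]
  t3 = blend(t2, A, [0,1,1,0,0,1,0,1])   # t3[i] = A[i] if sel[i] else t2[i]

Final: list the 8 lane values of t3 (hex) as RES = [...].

RES = [0xd5, 0x91, 0xde, 0xa5, 0x44, 0x6a, 0xf8, 0x2d]

  t0: f8 d5 91 44 de 88 a5 1c
  t1: f8 f8 91 d5 de 91 a5 44
  t2: d5 de 91 a5 44 f8 f8 91
  t3: d5 91 de a5 44 6a f8 2d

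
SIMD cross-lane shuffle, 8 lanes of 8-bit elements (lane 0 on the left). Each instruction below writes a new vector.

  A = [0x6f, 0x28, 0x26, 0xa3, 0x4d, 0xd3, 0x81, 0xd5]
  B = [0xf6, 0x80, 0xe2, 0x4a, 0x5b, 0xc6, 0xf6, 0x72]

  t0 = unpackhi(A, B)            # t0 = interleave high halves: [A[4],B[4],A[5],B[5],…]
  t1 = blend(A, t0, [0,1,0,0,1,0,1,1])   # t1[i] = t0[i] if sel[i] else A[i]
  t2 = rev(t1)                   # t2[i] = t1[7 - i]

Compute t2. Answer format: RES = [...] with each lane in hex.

  t0: 4d 5b d3 c6 81 f6 d5 72
  t1: 6f 5b 26 a3 81 d3 d5 72
  t2: 72 d5 d3 81 a3 26 5b 6f

RES = [ 0x72  0xd5  0xd3  0x81  0xa3  0x26  0x5b  0x6f ]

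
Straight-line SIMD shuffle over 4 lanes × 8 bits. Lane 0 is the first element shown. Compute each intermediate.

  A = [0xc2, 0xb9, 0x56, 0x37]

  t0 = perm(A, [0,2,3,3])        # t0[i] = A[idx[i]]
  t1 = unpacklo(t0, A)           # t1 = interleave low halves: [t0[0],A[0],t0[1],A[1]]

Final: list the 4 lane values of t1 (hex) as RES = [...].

RES = [ 0xc2  0xc2  0x56  0xb9 ]

→ t0 |c2|56|37|37|
→ t1 |c2|c2|56|b9|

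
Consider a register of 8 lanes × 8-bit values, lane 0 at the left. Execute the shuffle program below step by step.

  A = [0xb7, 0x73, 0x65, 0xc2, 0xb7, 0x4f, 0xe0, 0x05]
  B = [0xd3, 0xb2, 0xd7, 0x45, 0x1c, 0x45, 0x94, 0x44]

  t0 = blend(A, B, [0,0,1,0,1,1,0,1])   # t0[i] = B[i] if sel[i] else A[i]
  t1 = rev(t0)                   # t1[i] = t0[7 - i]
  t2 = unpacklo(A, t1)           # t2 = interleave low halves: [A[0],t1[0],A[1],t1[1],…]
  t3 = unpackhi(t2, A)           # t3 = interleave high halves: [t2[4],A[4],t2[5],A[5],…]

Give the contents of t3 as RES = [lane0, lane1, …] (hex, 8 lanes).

  t0: b7 73 d7 c2 1c 45 e0 44
  t1: 44 e0 45 1c c2 d7 73 b7
  t2: b7 44 73 e0 65 45 c2 1c
  t3: 65 b7 45 4f c2 e0 1c 05

RES = [ 0x65  0xb7  0x45  0x4f  0xc2  0xe0  0x1c  0x05 ]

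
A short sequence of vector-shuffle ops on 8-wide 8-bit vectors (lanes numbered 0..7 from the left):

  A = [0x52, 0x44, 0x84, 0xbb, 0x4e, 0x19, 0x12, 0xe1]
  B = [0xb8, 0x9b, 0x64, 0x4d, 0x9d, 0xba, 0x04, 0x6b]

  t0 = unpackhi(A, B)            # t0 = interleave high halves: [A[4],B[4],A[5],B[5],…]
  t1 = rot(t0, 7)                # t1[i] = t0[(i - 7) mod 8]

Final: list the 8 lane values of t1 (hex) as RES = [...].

t0 = [0x4e, 0x9d, 0x19, 0xba, 0x12, 0x04, 0xe1, 0x6b]
t1 = [0x9d, 0x19, 0xba, 0x12, 0x04, 0xe1, 0x6b, 0x4e]

RES = [ 0x9d  0x19  0xba  0x12  0x04  0xe1  0x6b  0x4e ]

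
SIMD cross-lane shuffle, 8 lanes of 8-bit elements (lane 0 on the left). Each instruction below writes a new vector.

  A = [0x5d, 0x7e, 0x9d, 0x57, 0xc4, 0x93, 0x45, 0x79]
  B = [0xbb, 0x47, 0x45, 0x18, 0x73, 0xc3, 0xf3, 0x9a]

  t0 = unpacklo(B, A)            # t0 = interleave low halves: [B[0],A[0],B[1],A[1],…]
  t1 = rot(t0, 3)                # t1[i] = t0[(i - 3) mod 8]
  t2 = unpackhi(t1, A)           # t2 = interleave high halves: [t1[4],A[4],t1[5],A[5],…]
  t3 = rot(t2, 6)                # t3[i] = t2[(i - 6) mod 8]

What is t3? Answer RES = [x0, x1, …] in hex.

RES = [0x47, 0x93, 0x7e, 0x45, 0x45, 0x79, 0x5d, 0xc4]

→ t0 |bb|5d|47|7e|45|9d|18|57|
→ t1 |9d|18|57|bb|5d|47|7e|45|
→ t2 |5d|c4|47|93|7e|45|45|79|
→ t3 |47|93|7e|45|45|79|5d|c4|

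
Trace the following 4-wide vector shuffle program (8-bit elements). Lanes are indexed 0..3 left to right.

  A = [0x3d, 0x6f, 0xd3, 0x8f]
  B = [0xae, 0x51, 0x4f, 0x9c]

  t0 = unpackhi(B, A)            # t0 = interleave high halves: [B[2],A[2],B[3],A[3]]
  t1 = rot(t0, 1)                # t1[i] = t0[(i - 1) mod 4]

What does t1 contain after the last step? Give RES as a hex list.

t0 = [0x4f, 0xd3, 0x9c, 0x8f]
t1 = [0x8f, 0x4f, 0xd3, 0x9c]

RES = [ 0x8f  0x4f  0xd3  0x9c ]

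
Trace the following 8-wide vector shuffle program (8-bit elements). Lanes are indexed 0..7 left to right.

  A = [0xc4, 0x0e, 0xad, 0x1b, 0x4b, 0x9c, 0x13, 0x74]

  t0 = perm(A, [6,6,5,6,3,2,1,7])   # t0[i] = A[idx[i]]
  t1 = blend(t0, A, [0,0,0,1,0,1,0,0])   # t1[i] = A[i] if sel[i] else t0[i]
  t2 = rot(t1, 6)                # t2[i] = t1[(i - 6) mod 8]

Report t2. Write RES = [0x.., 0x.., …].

RES = [0x9c, 0x1b, 0x1b, 0x9c, 0x0e, 0x74, 0x13, 0x13]

→ t0 |13|13|9c|13|1b|ad|0e|74|
→ t1 |13|13|9c|1b|1b|9c|0e|74|
→ t2 |9c|1b|1b|9c|0e|74|13|13|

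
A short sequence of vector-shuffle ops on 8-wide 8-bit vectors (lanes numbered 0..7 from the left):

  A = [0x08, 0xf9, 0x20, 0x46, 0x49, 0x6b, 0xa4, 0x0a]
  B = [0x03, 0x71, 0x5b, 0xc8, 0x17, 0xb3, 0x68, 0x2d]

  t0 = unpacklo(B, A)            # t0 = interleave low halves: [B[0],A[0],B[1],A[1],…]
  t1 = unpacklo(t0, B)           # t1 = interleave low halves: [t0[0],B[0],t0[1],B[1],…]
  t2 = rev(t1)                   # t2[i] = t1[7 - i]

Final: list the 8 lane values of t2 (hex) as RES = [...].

→ t0 |03|08|71|f9|5b|20|c8|46|
→ t1 |03|03|08|71|71|5b|f9|c8|
→ t2 |c8|f9|5b|71|71|08|03|03|

RES = [ 0xc8  0xf9  0x5b  0x71  0x71  0x08  0x03  0x03 ]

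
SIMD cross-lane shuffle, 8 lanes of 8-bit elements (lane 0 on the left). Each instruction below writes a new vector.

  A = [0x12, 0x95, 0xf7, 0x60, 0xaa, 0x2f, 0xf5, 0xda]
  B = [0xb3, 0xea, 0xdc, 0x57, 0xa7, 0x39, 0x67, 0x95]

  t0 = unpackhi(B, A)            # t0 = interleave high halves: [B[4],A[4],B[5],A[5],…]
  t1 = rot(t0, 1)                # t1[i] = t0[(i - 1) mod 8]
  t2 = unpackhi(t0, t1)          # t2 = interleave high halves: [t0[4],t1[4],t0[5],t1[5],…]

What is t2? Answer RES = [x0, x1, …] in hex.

RES = [ 0x67  0x2f  0xf5  0x67  0x95  0xf5  0xda  0x95 ]

→ t0 |a7|aa|39|2f|67|f5|95|da|
→ t1 |da|a7|aa|39|2f|67|f5|95|
→ t2 |67|2f|f5|67|95|f5|da|95|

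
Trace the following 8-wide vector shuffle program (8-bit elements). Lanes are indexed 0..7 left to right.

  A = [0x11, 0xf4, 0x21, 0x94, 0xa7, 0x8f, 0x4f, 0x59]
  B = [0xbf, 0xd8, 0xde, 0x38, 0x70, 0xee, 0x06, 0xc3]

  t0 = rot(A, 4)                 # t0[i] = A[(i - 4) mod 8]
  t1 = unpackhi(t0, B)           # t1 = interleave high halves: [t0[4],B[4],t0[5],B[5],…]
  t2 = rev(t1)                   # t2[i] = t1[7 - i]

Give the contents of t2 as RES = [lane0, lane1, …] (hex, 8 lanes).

RES = [0xc3, 0x94, 0x06, 0x21, 0xee, 0xf4, 0x70, 0x11]

→ t0 |a7|8f|4f|59|11|f4|21|94|
→ t1 |11|70|f4|ee|21|06|94|c3|
→ t2 |c3|94|06|21|ee|f4|70|11|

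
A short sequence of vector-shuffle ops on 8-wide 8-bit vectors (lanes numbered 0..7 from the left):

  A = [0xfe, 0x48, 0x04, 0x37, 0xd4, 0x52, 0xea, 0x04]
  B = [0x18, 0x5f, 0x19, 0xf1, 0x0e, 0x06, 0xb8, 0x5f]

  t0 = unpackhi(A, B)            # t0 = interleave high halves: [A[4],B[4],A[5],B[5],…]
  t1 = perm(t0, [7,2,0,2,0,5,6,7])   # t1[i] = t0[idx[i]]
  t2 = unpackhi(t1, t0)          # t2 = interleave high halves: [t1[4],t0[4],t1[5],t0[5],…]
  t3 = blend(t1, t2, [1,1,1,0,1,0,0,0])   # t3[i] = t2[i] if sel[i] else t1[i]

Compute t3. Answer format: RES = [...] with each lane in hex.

→ t0 |d4|0e|52|06|ea|b8|04|5f|
→ t1 |5f|52|d4|52|d4|b8|04|5f|
→ t2 |d4|ea|b8|b8|04|04|5f|5f|
→ t3 |d4|ea|b8|52|04|b8|04|5f|

RES = [ 0xd4  0xea  0xb8  0x52  0x04  0xb8  0x04  0x5f ]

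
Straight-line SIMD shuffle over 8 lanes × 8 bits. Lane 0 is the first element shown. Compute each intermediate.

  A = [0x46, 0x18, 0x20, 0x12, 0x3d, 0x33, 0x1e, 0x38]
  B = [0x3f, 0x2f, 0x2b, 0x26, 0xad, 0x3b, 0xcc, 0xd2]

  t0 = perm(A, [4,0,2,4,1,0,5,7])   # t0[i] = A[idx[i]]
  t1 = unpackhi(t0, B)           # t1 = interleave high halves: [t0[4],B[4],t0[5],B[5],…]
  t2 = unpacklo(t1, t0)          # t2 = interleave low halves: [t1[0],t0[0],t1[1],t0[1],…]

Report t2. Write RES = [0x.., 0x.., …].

RES = [0x18, 0x3d, 0xad, 0x46, 0x46, 0x20, 0x3b, 0x3d]

  t0: 3d 46 20 3d 18 46 33 38
  t1: 18 ad 46 3b 33 cc 38 d2
  t2: 18 3d ad 46 46 20 3b 3d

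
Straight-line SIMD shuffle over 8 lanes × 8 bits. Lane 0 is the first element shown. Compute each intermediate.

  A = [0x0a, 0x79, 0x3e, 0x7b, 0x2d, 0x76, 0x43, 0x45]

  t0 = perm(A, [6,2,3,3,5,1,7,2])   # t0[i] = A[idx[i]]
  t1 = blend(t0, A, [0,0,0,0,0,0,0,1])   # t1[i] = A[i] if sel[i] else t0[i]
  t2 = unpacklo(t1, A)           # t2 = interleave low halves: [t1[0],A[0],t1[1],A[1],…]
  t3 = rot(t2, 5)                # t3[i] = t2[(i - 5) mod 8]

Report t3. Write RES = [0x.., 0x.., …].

RES = [0x79, 0x7b, 0x3e, 0x7b, 0x7b, 0x43, 0x0a, 0x3e]

  t0: 43 3e 7b 7b 76 79 45 3e
  t1: 43 3e 7b 7b 76 79 45 45
  t2: 43 0a 3e 79 7b 3e 7b 7b
  t3: 79 7b 3e 7b 7b 43 0a 3e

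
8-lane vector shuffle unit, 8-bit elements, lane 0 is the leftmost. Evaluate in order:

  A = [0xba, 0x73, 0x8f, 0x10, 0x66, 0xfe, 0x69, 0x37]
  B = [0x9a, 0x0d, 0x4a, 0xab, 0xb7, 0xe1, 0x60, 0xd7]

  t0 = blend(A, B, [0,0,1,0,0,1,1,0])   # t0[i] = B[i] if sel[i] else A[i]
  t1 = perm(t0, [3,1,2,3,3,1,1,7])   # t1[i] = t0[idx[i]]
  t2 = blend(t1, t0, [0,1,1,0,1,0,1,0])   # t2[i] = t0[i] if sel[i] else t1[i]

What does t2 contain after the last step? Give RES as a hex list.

t0 = [0xba, 0x73, 0x4a, 0x10, 0x66, 0xe1, 0x60, 0x37]
t1 = [0x10, 0x73, 0x4a, 0x10, 0x10, 0x73, 0x73, 0x37]
t2 = [0x10, 0x73, 0x4a, 0x10, 0x66, 0x73, 0x60, 0x37]

RES = [ 0x10  0x73  0x4a  0x10  0x66  0x73  0x60  0x37 ]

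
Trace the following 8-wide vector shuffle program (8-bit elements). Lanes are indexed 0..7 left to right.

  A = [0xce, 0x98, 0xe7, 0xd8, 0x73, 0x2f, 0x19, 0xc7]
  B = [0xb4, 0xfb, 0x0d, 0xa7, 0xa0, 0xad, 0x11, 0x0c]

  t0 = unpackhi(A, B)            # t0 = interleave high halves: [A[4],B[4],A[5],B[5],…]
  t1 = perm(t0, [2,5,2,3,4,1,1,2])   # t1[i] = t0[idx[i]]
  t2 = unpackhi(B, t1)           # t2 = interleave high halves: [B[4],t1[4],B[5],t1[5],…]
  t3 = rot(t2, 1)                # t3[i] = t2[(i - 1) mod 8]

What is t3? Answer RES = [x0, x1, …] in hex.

  t0: 73 a0 2f ad 19 11 c7 0c
  t1: 2f 11 2f ad 19 a0 a0 2f
  t2: a0 19 ad a0 11 a0 0c 2f
  t3: 2f a0 19 ad a0 11 a0 0c

RES = [ 0x2f  0xa0  0x19  0xad  0xa0  0x11  0xa0  0x0c ]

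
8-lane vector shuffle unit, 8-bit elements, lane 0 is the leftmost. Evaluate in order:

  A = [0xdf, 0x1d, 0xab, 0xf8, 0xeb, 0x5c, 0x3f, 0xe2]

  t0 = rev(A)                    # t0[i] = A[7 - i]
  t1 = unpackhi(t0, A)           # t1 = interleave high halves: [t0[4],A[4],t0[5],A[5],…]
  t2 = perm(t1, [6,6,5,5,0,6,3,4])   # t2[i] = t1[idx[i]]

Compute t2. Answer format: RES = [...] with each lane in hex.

RES = [0xdf, 0xdf, 0x3f, 0x3f, 0xf8, 0xdf, 0x5c, 0x1d]

→ t0 |e2|3f|5c|eb|f8|ab|1d|df|
→ t1 |f8|eb|ab|5c|1d|3f|df|e2|
→ t2 |df|df|3f|3f|f8|df|5c|1d|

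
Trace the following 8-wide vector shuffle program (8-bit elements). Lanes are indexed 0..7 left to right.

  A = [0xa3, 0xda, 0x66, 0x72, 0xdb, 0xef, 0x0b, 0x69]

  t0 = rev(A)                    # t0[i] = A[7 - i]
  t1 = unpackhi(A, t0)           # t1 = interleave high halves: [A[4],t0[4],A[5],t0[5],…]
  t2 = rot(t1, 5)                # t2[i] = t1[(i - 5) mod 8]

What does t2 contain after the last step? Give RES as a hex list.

→ t0 |69|0b|ef|db|72|66|da|a3|
→ t1 |db|72|ef|66|0b|da|69|a3|
→ t2 |66|0b|da|69|a3|db|72|ef|

RES = [ 0x66  0x0b  0xda  0x69  0xa3  0xdb  0x72  0xef ]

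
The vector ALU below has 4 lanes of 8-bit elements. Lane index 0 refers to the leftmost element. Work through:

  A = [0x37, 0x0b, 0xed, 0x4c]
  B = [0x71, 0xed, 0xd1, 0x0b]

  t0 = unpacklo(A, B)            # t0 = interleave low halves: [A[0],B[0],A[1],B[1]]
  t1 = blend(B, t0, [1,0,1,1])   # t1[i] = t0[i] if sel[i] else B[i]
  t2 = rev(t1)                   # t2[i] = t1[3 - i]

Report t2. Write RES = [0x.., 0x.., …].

RES = [ 0xed  0x0b  0xed  0x37 ]

→ t0 |37|71|0b|ed|
→ t1 |37|ed|0b|ed|
→ t2 |ed|0b|ed|37|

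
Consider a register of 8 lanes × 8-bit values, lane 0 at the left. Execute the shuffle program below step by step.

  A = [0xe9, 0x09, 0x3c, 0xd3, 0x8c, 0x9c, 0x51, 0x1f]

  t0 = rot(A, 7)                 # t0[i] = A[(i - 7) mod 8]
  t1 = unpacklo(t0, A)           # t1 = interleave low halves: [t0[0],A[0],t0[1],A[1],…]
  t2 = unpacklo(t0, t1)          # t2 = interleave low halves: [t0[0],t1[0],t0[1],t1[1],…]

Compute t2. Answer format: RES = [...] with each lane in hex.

RES = [ 0x09  0x09  0x3c  0xe9  0xd3  0x3c  0x8c  0x09 ]

t0 = [0x09, 0x3c, 0xd3, 0x8c, 0x9c, 0x51, 0x1f, 0xe9]
t1 = [0x09, 0xe9, 0x3c, 0x09, 0xd3, 0x3c, 0x8c, 0xd3]
t2 = [0x09, 0x09, 0x3c, 0xe9, 0xd3, 0x3c, 0x8c, 0x09]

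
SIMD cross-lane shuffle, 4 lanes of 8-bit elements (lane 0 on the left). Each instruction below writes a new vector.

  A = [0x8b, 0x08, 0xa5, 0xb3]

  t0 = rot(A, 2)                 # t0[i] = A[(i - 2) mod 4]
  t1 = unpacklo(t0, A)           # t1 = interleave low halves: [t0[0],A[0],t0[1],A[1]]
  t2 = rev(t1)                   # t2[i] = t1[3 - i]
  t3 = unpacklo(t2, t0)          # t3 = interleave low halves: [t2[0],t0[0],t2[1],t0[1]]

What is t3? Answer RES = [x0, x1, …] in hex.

RES = [ 0x08  0xa5  0xb3  0xb3 ]

  t0: a5 b3 8b 08
  t1: a5 8b b3 08
  t2: 08 b3 8b a5
  t3: 08 a5 b3 b3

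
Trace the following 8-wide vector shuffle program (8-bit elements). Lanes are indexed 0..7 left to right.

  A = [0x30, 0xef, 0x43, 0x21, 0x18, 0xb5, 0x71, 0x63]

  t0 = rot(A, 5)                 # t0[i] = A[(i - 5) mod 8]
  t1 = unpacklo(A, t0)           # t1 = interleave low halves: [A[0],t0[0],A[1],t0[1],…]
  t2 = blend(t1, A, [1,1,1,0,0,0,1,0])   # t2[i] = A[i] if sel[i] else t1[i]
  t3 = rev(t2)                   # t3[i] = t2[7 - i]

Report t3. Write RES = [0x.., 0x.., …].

RES = [0x71, 0x71, 0xb5, 0x43, 0x18, 0x43, 0xef, 0x30]

→ t0 |21|18|b5|71|63|30|ef|43|
→ t1 |30|21|ef|18|43|b5|21|71|
→ t2 |30|ef|43|18|43|b5|71|71|
→ t3 |71|71|b5|43|18|43|ef|30|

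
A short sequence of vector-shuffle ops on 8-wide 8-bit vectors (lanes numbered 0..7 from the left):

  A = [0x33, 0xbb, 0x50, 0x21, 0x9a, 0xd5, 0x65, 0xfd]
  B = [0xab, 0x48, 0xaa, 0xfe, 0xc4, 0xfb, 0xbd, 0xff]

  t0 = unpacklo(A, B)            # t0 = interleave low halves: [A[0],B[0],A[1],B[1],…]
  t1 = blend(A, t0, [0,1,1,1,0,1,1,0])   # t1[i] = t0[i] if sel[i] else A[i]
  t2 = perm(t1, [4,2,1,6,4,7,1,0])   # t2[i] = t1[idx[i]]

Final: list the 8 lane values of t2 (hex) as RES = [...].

  t0: 33 ab bb 48 50 aa 21 fe
  t1: 33 ab bb 48 9a aa 21 fd
  t2: 9a bb ab 21 9a fd ab 33

RES = [0x9a, 0xbb, 0xab, 0x21, 0x9a, 0xfd, 0xab, 0x33]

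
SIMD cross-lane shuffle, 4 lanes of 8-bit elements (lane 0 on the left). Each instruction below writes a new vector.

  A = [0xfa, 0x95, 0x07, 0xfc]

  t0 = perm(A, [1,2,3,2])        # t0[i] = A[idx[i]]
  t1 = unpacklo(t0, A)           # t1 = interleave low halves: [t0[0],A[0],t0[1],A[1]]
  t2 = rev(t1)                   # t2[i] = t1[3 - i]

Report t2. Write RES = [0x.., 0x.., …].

RES = [ 0x95  0x07  0xfa  0x95 ]

  t0: 95 07 fc 07
  t1: 95 fa 07 95
  t2: 95 07 fa 95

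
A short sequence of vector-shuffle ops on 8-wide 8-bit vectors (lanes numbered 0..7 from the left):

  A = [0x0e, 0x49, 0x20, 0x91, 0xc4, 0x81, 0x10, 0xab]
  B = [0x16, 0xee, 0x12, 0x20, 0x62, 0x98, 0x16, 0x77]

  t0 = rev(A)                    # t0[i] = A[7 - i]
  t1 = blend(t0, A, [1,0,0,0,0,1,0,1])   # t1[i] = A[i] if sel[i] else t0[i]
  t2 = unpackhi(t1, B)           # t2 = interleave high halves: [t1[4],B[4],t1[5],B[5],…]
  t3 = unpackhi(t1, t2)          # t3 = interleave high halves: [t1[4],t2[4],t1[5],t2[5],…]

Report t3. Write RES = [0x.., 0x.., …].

RES = [ 0x91  0x49  0x81  0x16  0x49  0xab  0xab  0x77 ]

  t0: ab 10 81 c4 91 20 49 0e
  t1: 0e 10 81 c4 91 81 49 ab
  t2: 91 62 81 98 49 16 ab 77
  t3: 91 49 81 16 49 ab ab 77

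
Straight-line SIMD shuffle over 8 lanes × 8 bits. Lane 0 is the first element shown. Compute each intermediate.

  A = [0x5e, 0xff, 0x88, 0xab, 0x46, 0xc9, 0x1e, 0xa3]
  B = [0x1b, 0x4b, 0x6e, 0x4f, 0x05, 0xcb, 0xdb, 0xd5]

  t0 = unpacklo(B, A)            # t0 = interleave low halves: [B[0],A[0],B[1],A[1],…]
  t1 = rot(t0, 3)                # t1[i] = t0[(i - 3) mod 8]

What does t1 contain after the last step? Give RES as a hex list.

RES = [0x88, 0x4f, 0xab, 0x1b, 0x5e, 0x4b, 0xff, 0x6e]

→ t0 |1b|5e|4b|ff|6e|88|4f|ab|
→ t1 |88|4f|ab|1b|5e|4b|ff|6e|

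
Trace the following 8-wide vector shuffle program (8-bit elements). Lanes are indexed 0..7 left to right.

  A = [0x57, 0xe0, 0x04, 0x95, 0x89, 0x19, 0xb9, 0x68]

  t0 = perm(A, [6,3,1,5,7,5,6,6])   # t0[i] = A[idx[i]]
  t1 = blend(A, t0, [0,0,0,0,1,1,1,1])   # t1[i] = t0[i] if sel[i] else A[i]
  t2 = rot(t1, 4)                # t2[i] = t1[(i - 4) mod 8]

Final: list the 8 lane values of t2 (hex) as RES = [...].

RES = [ 0x68  0x19  0xb9  0xb9  0x57  0xe0  0x04  0x95 ]

  t0: b9 95 e0 19 68 19 b9 b9
  t1: 57 e0 04 95 68 19 b9 b9
  t2: 68 19 b9 b9 57 e0 04 95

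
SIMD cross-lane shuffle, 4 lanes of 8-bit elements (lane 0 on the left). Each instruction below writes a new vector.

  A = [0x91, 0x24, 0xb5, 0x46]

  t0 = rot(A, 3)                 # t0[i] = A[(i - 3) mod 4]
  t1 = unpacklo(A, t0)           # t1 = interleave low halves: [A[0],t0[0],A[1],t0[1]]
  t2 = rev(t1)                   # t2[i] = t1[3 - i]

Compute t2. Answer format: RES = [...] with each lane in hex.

→ t0 |24|b5|46|91|
→ t1 |91|24|24|b5|
→ t2 |b5|24|24|91|

RES = [ 0xb5  0x24  0x24  0x91 ]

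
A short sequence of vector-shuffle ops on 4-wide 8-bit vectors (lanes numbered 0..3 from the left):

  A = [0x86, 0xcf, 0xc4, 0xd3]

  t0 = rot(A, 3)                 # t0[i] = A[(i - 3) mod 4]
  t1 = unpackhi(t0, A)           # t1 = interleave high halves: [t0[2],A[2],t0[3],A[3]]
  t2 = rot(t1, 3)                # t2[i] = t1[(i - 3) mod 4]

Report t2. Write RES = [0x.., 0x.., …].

RES = [0xc4, 0x86, 0xd3, 0xd3]

t0 = [0xcf, 0xc4, 0xd3, 0x86]
t1 = [0xd3, 0xc4, 0x86, 0xd3]
t2 = [0xc4, 0x86, 0xd3, 0xd3]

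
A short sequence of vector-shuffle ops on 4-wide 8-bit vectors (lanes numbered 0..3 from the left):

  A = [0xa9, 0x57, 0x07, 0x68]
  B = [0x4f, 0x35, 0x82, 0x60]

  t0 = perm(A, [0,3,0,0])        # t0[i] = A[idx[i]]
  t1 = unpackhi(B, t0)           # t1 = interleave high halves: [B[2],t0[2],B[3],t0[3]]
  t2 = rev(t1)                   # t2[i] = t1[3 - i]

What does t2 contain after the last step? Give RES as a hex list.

RES = [ 0xa9  0x60  0xa9  0x82 ]

→ t0 |a9|68|a9|a9|
→ t1 |82|a9|60|a9|
→ t2 |a9|60|a9|82|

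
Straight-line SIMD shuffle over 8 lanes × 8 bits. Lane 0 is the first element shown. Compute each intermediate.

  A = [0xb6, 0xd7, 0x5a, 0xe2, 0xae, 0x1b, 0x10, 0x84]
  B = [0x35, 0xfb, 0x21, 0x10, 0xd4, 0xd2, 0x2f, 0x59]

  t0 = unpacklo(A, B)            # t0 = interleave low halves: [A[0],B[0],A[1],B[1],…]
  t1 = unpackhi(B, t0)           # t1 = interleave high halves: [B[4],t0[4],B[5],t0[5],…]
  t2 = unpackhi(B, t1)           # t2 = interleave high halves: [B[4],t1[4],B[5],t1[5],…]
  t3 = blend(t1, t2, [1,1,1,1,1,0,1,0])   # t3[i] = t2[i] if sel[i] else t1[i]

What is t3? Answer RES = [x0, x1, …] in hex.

RES = [ 0xd4  0x2f  0xd2  0xe2  0x2f  0xe2  0x59  0x10 ]

t0 = [0xb6, 0x35, 0xd7, 0xfb, 0x5a, 0x21, 0xe2, 0x10]
t1 = [0xd4, 0x5a, 0xd2, 0x21, 0x2f, 0xe2, 0x59, 0x10]
t2 = [0xd4, 0x2f, 0xd2, 0xe2, 0x2f, 0x59, 0x59, 0x10]
t3 = [0xd4, 0x2f, 0xd2, 0xe2, 0x2f, 0xe2, 0x59, 0x10]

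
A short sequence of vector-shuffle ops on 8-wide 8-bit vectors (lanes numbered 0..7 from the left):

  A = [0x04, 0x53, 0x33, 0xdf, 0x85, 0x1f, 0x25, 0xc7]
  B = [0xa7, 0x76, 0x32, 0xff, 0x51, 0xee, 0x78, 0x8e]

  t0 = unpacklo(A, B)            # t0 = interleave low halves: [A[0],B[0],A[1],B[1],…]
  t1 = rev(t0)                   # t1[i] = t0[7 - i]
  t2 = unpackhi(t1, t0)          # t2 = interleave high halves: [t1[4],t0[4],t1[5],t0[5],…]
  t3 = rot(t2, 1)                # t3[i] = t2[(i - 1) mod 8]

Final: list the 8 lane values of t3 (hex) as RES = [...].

→ t0 |04|a7|53|76|33|32|df|ff|
→ t1 |ff|df|32|33|76|53|a7|04|
→ t2 |76|33|53|32|a7|df|04|ff|
→ t3 |ff|76|33|53|32|a7|df|04|

RES = [ 0xff  0x76  0x33  0x53  0x32  0xa7  0xdf  0x04 ]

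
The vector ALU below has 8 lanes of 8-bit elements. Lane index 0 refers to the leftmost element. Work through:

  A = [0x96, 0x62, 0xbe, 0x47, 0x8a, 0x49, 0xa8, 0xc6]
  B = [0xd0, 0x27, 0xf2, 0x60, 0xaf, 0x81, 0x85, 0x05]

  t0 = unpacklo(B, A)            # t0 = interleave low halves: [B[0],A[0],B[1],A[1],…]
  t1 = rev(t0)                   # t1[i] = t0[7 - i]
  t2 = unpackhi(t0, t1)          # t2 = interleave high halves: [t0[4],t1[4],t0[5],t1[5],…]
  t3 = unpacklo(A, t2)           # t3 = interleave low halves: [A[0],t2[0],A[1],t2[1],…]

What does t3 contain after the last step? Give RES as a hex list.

RES = [ 0x96  0xf2  0x62  0x62  0xbe  0xbe  0x47  0x27 ]

→ t0 |d0|96|27|62|f2|be|60|47|
→ t1 |47|60|be|f2|62|27|96|d0|
→ t2 |f2|62|be|27|60|96|47|d0|
→ t3 |96|f2|62|62|be|be|47|27|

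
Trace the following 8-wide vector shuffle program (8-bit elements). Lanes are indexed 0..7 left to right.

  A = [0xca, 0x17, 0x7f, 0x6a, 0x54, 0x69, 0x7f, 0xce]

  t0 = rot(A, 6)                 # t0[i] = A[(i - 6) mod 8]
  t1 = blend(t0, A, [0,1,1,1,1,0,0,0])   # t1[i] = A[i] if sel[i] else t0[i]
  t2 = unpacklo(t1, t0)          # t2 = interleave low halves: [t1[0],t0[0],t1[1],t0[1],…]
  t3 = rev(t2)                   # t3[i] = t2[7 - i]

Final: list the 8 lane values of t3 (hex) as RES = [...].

RES = [ 0x69  0x6a  0x54  0x7f  0x6a  0x17  0x7f  0x7f ]

t0 = [0x7f, 0x6a, 0x54, 0x69, 0x7f, 0xce, 0xca, 0x17]
t1 = [0x7f, 0x17, 0x7f, 0x6a, 0x54, 0xce, 0xca, 0x17]
t2 = [0x7f, 0x7f, 0x17, 0x6a, 0x7f, 0x54, 0x6a, 0x69]
t3 = [0x69, 0x6a, 0x54, 0x7f, 0x6a, 0x17, 0x7f, 0x7f]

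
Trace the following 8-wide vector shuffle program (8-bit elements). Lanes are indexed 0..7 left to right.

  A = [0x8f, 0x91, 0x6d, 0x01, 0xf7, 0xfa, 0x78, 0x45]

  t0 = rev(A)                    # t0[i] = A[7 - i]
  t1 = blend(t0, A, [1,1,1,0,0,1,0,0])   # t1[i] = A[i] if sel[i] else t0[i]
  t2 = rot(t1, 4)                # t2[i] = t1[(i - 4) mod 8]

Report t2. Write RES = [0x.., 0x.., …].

t0 = [0x45, 0x78, 0xfa, 0xf7, 0x01, 0x6d, 0x91, 0x8f]
t1 = [0x8f, 0x91, 0x6d, 0xf7, 0x01, 0xfa, 0x91, 0x8f]
t2 = [0x01, 0xfa, 0x91, 0x8f, 0x8f, 0x91, 0x6d, 0xf7]

RES = [0x01, 0xfa, 0x91, 0x8f, 0x8f, 0x91, 0x6d, 0xf7]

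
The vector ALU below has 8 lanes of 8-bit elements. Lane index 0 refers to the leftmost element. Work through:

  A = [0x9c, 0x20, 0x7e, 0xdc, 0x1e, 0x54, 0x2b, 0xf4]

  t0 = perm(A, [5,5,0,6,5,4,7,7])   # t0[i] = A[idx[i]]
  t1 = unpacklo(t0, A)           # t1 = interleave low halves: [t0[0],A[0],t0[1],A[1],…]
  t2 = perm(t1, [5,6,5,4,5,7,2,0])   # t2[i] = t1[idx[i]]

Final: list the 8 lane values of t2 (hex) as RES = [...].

RES = [0x7e, 0x2b, 0x7e, 0x9c, 0x7e, 0xdc, 0x54, 0x54]

t0 = [0x54, 0x54, 0x9c, 0x2b, 0x54, 0x1e, 0xf4, 0xf4]
t1 = [0x54, 0x9c, 0x54, 0x20, 0x9c, 0x7e, 0x2b, 0xdc]
t2 = [0x7e, 0x2b, 0x7e, 0x9c, 0x7e, 0xdc, 0x54, 0x54]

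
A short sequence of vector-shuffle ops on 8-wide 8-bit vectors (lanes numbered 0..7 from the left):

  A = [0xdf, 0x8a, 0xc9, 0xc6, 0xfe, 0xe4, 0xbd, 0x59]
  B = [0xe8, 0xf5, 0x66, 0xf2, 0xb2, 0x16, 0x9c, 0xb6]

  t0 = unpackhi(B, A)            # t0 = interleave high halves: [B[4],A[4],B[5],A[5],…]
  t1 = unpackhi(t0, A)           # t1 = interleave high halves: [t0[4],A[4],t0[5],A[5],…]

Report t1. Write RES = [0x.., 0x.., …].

RES = [ 0x9c  0xfe  0xbd  0xe4  0xb6  0xbd  0x59  0x59 ]

t0 = [0xb2, 0xfe, 0x16, 0xe4, 0x9c, 0xbd, 0xb6, 0x59]
t1 = [0x9c, 0xfe, 0xbd, 0xe4, 0xb6, 0xbd, 0x59, 0x59]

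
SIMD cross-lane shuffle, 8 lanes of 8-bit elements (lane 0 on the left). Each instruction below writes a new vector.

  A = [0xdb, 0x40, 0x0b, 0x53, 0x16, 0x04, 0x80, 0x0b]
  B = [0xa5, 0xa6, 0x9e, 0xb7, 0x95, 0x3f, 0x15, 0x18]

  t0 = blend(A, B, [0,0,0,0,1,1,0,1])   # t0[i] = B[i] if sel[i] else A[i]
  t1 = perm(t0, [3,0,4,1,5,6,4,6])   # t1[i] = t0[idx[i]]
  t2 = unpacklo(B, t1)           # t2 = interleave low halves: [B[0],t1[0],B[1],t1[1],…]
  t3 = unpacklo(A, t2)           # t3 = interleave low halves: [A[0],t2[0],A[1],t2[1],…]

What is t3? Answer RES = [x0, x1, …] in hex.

RES = [0xdb, 0xa5, 0x40, 0x53, 0x0b, 0xa6, 0x53, 0xdb]

t0 = [0xdb, 0x40, 0x0b, 0x53, 0x95, 0x3f, 0x80, 0x18]
t1 = [0x53, 0xdb, 0x95, 0x40, 0x3f, 0x80, 0x95, 0x80]
t2 = [0xa5, 0x53, 0xa6, 0xdb, 0x9e, 0x95, 0xb7, 0x40]
t3 = [0xdb, 0xa5, 0x40, 0x53, 0x0b, 0xa6, 0x53, 0xdb]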